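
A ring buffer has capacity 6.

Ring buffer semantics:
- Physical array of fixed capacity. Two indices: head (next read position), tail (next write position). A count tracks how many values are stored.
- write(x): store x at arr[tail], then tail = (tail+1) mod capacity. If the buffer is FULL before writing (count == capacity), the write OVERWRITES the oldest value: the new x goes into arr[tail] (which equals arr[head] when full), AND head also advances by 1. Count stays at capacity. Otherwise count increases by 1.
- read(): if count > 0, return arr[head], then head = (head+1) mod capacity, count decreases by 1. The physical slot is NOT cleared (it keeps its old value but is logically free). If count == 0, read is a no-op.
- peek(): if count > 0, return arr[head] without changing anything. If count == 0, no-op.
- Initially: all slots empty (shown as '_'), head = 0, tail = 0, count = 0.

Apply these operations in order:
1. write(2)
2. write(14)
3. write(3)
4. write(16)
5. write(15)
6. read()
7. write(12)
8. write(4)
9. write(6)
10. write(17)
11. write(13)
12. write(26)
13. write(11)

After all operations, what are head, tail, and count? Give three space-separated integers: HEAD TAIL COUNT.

After op 1 (write(2)): arr=[2 _ _ _ _ _] head=0 tail=1 count=1
After op 2 (write(14)): arr=[2 14 _ _ _ _] head=0 tail=2 count=2
After op 3 (write(3)): arr=[2 14 3 _ _ _] head=0 tail=3 count=3
After op 4 (write(16)): arr=[2 14 3 16 _ _] head=0 tail=4 count=4
After op 5 (write(15)): arr=[2 14 3 16 15 _] head=0 tail=5 count=5
After op 6 (read()): arr=[2 14 3 16 15 _] head=1 tail=5 count=4
After op 7 (write(12)): arr=[2 14 3 16 15 12] head=1 tail=0 count=5
After op 8 (write(4)): arr=[4 14 3 16 15 12] head=1 tail=1 count=6
After op 9 (write(6)): arr=[4 6 3 16 15 12] head=2 tail=2 count=6
After op 10 (write(17)): arr=[4 6 17 16 15 12] head=3 tail=3 count=6
After op 11 (write(13)): arr=[4 6 17 13 15 12] head=4 tail=4 count=6
After op 12 (write(26)): arr=[4 6 17 13 26 12] head=5 tail=5 count=6
After op 13 (write(11)): arr=[4 6 17 13 26 11] head=0 tail=0 count=6

Answer: 0 0 6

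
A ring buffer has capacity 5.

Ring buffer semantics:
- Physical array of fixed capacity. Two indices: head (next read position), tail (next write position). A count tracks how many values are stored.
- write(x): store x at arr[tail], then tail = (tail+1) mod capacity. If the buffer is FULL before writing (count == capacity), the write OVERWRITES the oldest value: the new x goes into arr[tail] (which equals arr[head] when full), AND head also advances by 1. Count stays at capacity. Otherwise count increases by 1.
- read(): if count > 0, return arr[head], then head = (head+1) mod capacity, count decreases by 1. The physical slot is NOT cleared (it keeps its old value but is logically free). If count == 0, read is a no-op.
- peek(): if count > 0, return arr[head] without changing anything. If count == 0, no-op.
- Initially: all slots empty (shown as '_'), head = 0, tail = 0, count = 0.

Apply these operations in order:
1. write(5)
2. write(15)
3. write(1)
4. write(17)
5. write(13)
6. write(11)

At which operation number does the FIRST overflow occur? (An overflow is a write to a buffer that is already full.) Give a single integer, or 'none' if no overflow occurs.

Answer: 6

Derivation:
After op 1 (write(5)): arr=[5 _ _ _ _] head=0 tail=1 count=1
After op 2 (write(15)): arr=[5 15 _ _ _] head=0 tail=2 count=2
After op 3 (write(1)): arr=[5 15 1 _ _] head=0 tail=3 count=3
After op 4 (write(17)): arr=[5 15 1 17 _] head=0 tail=4 count=4
After op 5 (write(13)): arr=[5 15 1 17 13] head=0 tail=0 count=5
After op 6 (write(11)): arr=[11 15 1 17 13] head=1 tail=1 count=5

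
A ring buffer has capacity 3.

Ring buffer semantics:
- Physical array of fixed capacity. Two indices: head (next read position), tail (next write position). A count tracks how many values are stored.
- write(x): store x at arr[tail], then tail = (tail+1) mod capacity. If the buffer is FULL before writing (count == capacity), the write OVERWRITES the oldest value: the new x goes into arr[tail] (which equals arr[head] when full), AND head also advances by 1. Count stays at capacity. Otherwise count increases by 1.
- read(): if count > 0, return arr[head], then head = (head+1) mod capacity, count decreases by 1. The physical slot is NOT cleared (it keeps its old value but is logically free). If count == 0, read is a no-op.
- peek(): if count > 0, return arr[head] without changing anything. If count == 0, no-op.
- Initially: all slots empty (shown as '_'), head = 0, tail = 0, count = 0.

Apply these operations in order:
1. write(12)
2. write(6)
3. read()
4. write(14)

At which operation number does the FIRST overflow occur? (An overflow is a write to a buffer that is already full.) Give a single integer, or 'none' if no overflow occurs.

After op 1 (write(12)): arr=[12 _ _] head=0 tail=1 count=1
After op 2 (write(6)): arr=[12 6 _] head=0 tail=2 count=2
After op 3 (read()): arr=[12 6 _] head=1 tail=2 count=1
After op 4 (write(14)): arr=[12 6 14] head=1 tail=0 count=2

Answer: none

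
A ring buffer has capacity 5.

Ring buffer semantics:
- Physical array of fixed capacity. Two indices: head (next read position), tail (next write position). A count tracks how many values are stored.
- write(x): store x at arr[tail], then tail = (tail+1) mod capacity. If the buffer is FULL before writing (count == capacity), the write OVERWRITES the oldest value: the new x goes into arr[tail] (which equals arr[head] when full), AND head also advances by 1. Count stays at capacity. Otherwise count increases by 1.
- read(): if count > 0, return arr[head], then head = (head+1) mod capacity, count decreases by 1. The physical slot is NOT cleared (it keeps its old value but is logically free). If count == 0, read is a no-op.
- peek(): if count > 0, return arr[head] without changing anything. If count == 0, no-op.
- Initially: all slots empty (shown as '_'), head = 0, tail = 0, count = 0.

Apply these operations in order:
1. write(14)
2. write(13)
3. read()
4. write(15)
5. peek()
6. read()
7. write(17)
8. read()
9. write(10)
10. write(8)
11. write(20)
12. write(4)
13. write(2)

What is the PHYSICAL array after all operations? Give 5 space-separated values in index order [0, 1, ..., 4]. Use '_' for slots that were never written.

Answer: 8 20 4 2 10

Derivation:
After op 1 (write(14)): arr=[14 _ _ _ _] head=0 tail=1 count=1
After op 2 (write(13)): arr=[14 13 _ _ _] head=0 tail=2 count=2
After op 3 (read()): arr=[14 13 _ _ _] head=1 tail=2 count=1
After op 4 (write(15)): arr=[14 13 15 _ _] head=1 tail=3 count=2
After op 5 (peek()): arr=[14 13 15 _ _] head=1 tail=3 count=2
After op 6 (read()): arr=[14 13 15 _ _] head=2 tail=3 count=1
After op 7 (write(17)): arr=[14 13 15 17 _] head=2 tail=4 count=2
After op 8 (read()): arr=[14 13 15 17 _] head=3 tail=4 count=1
After op 9 (write(10)): arr=[14 13 15 17 10] head=3 tail=0 count=2
After op 10 (write(8)): arr=[8 13 15 17 10] head=3 tail=1 count=3
After op 11 (write(20)): arr=[8 20 15 17 10] head=3 tail=2 count=4
After op 12 (write(4)): arr=[8 20 4 17 10] head=3 tail=3 count=5
After op 13 (write(2)): arr=[8 20 4 2 10] head=4 tail=4 count=5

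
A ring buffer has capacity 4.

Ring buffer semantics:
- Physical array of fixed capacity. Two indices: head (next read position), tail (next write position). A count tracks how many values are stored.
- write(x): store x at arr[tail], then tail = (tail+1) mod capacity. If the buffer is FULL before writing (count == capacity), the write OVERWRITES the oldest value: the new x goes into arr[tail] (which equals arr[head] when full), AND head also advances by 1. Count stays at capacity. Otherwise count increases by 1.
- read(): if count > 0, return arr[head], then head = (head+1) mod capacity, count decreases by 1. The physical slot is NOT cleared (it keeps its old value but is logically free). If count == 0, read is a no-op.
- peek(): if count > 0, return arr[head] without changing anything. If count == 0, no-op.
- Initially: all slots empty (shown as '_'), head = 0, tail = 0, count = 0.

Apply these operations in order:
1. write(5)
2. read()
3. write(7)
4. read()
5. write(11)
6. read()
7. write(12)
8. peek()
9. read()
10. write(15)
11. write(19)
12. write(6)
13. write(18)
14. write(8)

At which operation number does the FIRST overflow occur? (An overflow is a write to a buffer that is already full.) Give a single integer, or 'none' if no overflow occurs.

After op 1 (write(5)): arr=[5 _ _ _] head=0 tail=1 count=1
After op 2 (read()): arr=[5 _ _ _] head=1 tail=1 count=0
After op 3 (write(7)): arr=[5 7 _ _] head=1 tail=2 count=1
After op 4 (read()): arr=[5 7 _ _] head=2 tail=2 count=0
After op 5 (write(11)): arr=[5 7 11 _] head=2 tail=3 count=1
After op 6 (read()): arr=[5 7 11 _] head=3 tail=3 count=0
After op 7 (write(12)): arr=[5 7 11 12] head=3 tail=0 count=1
After op 8 (peek()): arr=[5 7 11 12] head=3 tail=0 count=1
After op 9 (read()): arr=[5 7 11 12] head=0 tail=0 count=0
After op 10 (write(15)): arr=[15 7 11 12] head=0 tail=1 count=1
After op 11 (write(19)): arr=[15 19 11 12] head=0 tail=2 count=2
After op 12 (write(6)): arr=[15 19 6 12] head=0 tail=3 count=3
After op 13 (write(18)): arr=[15 19 6 18] head=0 tail=0 count=4
After op 14 (write(8)): arr=[8 19 6 18] head=1 tail=1 count=4

Answer: 14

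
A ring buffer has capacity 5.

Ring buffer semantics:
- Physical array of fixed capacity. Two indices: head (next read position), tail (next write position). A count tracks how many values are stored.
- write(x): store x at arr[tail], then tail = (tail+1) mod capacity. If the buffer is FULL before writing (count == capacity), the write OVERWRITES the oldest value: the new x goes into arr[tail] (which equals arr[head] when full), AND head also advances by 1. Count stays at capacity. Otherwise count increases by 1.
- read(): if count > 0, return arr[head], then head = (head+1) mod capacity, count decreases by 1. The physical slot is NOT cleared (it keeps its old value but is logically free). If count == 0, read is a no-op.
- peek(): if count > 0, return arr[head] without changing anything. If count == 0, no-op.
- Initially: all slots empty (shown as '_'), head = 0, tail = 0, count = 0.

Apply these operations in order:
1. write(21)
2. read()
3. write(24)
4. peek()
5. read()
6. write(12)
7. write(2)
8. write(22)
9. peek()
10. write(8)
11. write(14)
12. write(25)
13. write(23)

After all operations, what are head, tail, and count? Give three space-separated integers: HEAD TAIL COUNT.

Answer: 4 4 5

Derivation:
After op 1 (write(21)): arr=[21 _ _ _ _] head=0 tail=1 count=1
After op 2 (read()): arr=[21 _ _ _ _] head=1 tail=1 count=0
After op 3 (write(24)): arr=[21 24 _ _ _] head=1 tail=2 count=1
After op 4 (peek()): arr=[21 24 _ _ _] head=1 tail=2 count=1
After op 5 (read()): arr=[21 24 _ _ _] head=2 tail=2 count=0
After op 6 (write(12)): arr=[21 24 12 _ _] head=2 tail=3 count=1
After op 7 (write(2)): arr=[21 24 12 2 _] head=2 tail=4 count=2
After op 8 (write(22)): arr=[21 24 12 2 22] head=2 tail=0 count=3
After op 9 (peek()): arr=[21 24 12 2 22] head=2 tail=0 count=3
After op 10 (write(8)): arr=[8 24 12 2 22] head=2 tail=1 count=4
After op 11 (write(14)): arr=[8 14 12 2 22] head=2 tail=2 count=5
After op 12 (write(25)): arr=[8 14 25 2 22] head=3 tail=3 count=5
After op 13 (write(23)): arr=[8 14 25 23 22] head=4 tail=4 count=5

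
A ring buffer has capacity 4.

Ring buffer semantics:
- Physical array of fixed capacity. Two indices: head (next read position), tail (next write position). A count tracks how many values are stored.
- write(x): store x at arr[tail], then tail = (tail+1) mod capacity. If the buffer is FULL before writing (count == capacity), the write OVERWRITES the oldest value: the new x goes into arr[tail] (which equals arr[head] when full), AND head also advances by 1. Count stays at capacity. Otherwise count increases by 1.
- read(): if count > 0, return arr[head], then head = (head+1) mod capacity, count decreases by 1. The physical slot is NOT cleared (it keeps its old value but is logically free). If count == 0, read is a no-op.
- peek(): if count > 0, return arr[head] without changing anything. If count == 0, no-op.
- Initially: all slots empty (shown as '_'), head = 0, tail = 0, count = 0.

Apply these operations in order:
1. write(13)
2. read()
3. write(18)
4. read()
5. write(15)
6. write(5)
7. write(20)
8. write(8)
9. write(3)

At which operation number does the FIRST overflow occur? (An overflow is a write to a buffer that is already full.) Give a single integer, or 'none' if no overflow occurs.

After op 1 (write(13)): arr=[13 _ _ _] head=0 tail=1 count=1
After op 2 (read()): arr=[13 _ _ _] head=1 tail=1 count=0
After op 3 (write(18)): arr=[13 18 _ _] head=1 tail=2 count=1
After op 4 (read()): arr=[13 18 _ _] head=2 tail=2 count=0
After op 5 (write(15)): arr=[13 18 15 _] head=2 tail=3 count=1
After op 6 (write(5)): arr=[13 18 15 5] head=2 tail=0 count=2
After op 7 (write(20)): arr=[20 18 15 5] head=2 tail=1 count=3
After op 8 (write(8)): arr=[20 8 15 5] head=2 tail=2 count=4
After op 9 (write(3)): arr=[20 8 3 5] head=3 tail=3 count=4

Answer: 9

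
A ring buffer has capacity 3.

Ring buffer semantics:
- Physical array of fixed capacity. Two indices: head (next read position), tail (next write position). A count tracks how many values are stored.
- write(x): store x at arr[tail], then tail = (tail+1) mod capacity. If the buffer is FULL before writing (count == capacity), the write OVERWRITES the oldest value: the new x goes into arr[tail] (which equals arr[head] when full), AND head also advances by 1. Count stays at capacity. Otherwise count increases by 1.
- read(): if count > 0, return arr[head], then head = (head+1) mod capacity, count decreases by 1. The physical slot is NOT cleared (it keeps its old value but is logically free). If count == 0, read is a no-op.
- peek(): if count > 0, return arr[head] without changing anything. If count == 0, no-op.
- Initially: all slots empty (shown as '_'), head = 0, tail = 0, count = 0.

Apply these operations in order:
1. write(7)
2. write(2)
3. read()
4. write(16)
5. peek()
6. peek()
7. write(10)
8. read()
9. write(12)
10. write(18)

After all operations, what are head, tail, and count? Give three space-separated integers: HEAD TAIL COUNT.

Answer: 0 0 3

Derivation:
After op 1 (write(7)): arr=[7 _ _] head=0 tail=1 count=1
After op 2 (write(2)): arr=[7 2 _] head=0 tail=2 count=2
After op 3 (read()): arr=[7 2 _] head=1 tail=2 count=1
After op 4 (write(16)): arr=[7 2 16] head=1 tail=0 count=2
After op 5 (peek()): arr=[7 2 16] head=1 tail=0 count=2
After op 6 (peek()): arr=[7 2 16] head=1 tail=0 count=2
After op 7 (write(10)): arr=[10 2 16] head=1 tail=1 count=3
After op 8 (read()): arr=[10 2 16] head=2 tail=1 count=2
After op 9 (write(12)): arr=[10 12 16] head=2 tail=2 count=3
After op 10 (write(18)): arr=[10 12 18] head=0 tail=0 count=3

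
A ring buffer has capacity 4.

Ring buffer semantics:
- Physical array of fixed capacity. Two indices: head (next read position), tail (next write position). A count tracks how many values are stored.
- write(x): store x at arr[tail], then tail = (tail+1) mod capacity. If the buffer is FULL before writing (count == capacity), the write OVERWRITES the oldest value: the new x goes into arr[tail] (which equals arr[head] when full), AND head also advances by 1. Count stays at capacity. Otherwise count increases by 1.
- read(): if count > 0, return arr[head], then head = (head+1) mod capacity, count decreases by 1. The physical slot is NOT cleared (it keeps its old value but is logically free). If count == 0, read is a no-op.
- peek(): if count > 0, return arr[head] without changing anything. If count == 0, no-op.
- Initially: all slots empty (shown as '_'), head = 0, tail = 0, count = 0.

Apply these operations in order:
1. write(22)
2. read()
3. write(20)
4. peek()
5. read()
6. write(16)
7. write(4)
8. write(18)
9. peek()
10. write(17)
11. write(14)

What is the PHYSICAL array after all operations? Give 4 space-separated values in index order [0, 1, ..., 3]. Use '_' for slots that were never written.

After op 1 (write(22)): arr=[22 _ _ _] head=0 tail=1 count=1
After op 2 (read()): arr=[22 _ _ _] head=1 tail=1 count=0
After op 3 (write(20)): arr=[22 20 _ _] head=1 tail=2 count=1
After op 4 (peek()): arr=[22 20 _ _] head=1 tail=2 count=1
After op 5 (read()): arr=[22 20 _ _] head=2 tail=2 count=0
After op 6 (write(16)): arr=[22 20 16 _] head=2 tail=3 count=1
After op 7 (write(4)): arr=[22 20 16 4] head=2 tail=0 count=2
After op 8 (write(18)): arr=[18 20 16 4] head=2 tail=1 count=3
After op 9 (peek()): arr=[18 20 16 4] head=2 tail=1 count=3
After op 10 (write(17)): arr=[18 17 16 4] head=2 tail=2 count=4
After op 11 (write(14)): arr=[18 17 14 4] head=3 tail=3 count=4

Answer: 18 17 14 4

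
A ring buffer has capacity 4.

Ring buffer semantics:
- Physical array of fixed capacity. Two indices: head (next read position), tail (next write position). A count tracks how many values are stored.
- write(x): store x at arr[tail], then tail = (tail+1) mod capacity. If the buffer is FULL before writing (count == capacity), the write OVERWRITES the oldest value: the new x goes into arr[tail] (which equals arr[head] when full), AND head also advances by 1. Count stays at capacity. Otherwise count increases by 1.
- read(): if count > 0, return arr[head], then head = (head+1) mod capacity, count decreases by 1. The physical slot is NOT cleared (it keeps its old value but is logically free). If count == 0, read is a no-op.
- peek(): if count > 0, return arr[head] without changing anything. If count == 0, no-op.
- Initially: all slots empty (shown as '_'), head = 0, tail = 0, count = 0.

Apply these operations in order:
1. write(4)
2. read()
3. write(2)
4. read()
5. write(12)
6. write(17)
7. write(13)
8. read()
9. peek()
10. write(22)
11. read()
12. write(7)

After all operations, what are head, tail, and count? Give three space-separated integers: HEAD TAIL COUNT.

After op 1 (write(4)): arr=[4 _ _ _] head=0 tail=1 count=1
After op 2 (read()): arr=[4 _ _ _] head=1 tail=1 count=0
After op 3 (write(2)): arr=[4 2 _ _] head=1 tail=2 count=1
After op 4 (read()): arr=[4 2 _ _] head=2 tail=2 count=0
After op 5 (write(12)): arr=[4 2 12 _] head=2 tail=3 count=1
After op 6 (write(17)): arr=[4 2 12 17] head=2 tail=0 count=2
After op 7 (write(13)): arr=[13 2 12 17] head=2 tail=1 count=3
After op 8 (read()): arr=[13 2 12 17] head=3 tail=1 count=2
After op 9 (peek()): arr=[13 2 12 17] head=3 tail=1 count=2
After op 10 (write(22)): arr=[13 22 12 17] head=3 tail=2 count=3
After op 11 (read()): arr=[13 22 12 17] head=0 tail=2 count=2
After op 12 (write(7)): arr=[13 22 7 17] head=0 tail=3 count=3

Answer: 0 3 3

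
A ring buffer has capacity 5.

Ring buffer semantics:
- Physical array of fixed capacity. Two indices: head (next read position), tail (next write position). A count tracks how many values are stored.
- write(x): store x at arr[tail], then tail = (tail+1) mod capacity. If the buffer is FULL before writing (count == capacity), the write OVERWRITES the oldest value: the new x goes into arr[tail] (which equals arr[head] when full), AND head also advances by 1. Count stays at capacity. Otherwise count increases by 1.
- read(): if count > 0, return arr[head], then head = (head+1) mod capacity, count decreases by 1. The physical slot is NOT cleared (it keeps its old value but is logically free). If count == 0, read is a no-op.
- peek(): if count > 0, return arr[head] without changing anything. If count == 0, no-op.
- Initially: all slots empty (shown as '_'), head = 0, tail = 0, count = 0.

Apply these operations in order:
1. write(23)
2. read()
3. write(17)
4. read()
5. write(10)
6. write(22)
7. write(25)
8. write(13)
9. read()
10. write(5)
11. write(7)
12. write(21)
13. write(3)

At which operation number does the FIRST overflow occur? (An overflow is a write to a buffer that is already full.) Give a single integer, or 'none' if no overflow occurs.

Answer: 12

Derivation:
After op 1 (write(23)): arr=[23 _ _ _ _] head=0 tail=1 count=1
After op 2 (read()): arr=[23 _ _ _ _] head=1 tail=1 count=0
After op 3 (write(17)): arr=[23 17 _ _ _] head=1 tail=2 count=1
After op 4 (read()): arr=[23 17 _ _ _] head=2 tail=2 count=0
After op 5 (write(10)): arr=[23 17 10 _ _] head=2 tail=3 count=1
After op 6 (write(22)): arr=[23 17 10 22 _] head=2 tail=4 count=2
After op 7 (write(25)): arr=[23 17 10 22 25] head=2 tail=0 count=3
After op 8 (write(13)): arr=[13 17 10 22 25] head=2 tail=1 count=4
After op 9 (read()): arr=[13 17 10 22 25] head=3 tail=1 count=3
After op 10 (write(5)): arr=[13 5 10 22 25] head=3 tail=2 count=4
After op 11 (write(7)): arr=[13 5 7 22 25] head=3 tail=3 count=5
After op 12 (write(21)): arr=[13 5 7 21 25] head=4 tail=4 count=5
After op 13 (write(3)): arr=[13 5 7 21 3] head=0 tail=0 count=5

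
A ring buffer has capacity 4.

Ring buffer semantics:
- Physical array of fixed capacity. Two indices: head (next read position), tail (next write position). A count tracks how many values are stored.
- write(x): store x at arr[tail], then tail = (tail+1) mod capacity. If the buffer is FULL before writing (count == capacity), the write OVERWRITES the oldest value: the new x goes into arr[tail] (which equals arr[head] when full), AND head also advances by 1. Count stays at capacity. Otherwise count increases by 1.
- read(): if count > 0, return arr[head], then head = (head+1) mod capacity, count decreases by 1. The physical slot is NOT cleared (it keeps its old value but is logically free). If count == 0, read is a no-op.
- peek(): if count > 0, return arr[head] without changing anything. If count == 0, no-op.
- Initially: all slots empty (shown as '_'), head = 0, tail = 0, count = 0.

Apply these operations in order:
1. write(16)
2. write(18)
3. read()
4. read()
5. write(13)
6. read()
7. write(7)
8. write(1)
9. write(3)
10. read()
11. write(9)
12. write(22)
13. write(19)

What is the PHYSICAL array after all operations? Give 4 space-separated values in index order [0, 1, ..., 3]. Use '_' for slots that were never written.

Answer: 19 3 9 22

Derivation:
After op 1 (write(16)): arr=[16 _ _ _] head=0 tail=1 count=1
After op 2 (write(18)): arr=[16 18 _ _] head=0 tail=2 count=2
After op 3 (read()): arr=[16 18 _ _] head=1 tail=2 count=1
After op 4 (read()): arr=[16 18 _ _] head=2 tail=2 count=0
After op 5 (write(13)): arr=[16 18 13 _] head=2 tail=3 count=1
After op 6 (read()): arr=[16 18 13 _] head=3 tail=3 count=0
After op 7 (write(7)): arr=[16 18 13 7] head=3 tail=0 count=1
After op 8 (write(1)): arr=[1 18 13 7] head=3 tail=1 count=2
After op 9 (write(3)): arr=[1 3 13 7] head=3 tail=2 count=3
After op 10 (read()): arr=[1 3 13 7] head=0 tail=2 count=2
After op 11 (write(9)): arr=[1 3 9 7] head=0 tail=3 count=3
After op 12 (write(22)): arr=[1 3 9 22] head=0 tail=0 count=4
After op 13 (write(19)): arr=[19 3 9 22] head=1 tail=1 count=4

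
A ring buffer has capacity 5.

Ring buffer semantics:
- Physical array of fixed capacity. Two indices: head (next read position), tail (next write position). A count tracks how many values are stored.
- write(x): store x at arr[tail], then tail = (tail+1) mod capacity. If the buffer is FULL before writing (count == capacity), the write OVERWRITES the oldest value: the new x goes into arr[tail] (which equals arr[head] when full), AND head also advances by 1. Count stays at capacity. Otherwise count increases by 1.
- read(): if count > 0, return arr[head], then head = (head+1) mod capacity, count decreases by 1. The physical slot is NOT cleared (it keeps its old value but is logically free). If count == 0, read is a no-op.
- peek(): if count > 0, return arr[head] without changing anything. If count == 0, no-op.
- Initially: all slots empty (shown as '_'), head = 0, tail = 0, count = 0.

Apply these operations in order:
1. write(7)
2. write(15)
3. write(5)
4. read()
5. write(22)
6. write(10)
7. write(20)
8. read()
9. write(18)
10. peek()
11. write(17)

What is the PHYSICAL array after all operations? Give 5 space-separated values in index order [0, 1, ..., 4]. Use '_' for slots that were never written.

Answer: 20 18 17 22 10

Derivation:
After op 1 (write(7)): arr=[7 _ _ _ _] head=0 tail=1 count=1
After op 2 (write(15)): arr=[7 15 _ _ _] head=0 tail=2 count=2
After op 3 (write(5)): arr=[7 15 5 _ _] head=0 tail=3 count=3
After op 4 (read()): arr=[7 15 5 _ _] head=1 tail=3 count=2
After op 5 (write(22)): arr=[7 15 5 22 _] head=1 tail=4 count=3
After op 6 (write(10)): arr=[7 15 5 22 10] head=1 tail=0 count=4
After op 7 (write(20)): arr=[20 15 5 22 10] head=1 tail=1 count=5
After op 8 (read()): arr=[20 15 5 22 10] head=2 tail=1 count=4
After op 9 (write(18)): arr=[20 18 5 22 10] head=2 tail=2 count=5
After op 10 (peek()): arr=[20 18 5 22 10] head=2 tail=2 count=5
After op 11 (write(17)): arr=[20 18 17 22 10] head=3 tail=3 count=5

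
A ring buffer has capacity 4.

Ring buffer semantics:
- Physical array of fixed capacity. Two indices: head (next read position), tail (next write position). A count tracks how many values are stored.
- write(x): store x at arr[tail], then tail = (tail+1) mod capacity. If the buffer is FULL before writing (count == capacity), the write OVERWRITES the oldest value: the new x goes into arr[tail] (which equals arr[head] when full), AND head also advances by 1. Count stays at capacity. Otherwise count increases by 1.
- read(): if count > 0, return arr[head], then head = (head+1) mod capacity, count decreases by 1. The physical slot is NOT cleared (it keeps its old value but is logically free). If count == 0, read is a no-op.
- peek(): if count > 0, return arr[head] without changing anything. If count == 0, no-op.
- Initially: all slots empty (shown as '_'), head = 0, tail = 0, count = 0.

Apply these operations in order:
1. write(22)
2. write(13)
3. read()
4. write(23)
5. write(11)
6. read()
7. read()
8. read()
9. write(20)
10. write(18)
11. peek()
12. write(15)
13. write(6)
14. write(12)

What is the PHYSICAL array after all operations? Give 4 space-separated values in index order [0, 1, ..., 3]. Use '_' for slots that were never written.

Answer: 12 18 15 6

Derivation:
After op 1 (write(22)): arr=[22 _ _ _] head=0 tail=1 count=1
After op 2 (write(13)): arr=[22 13 _ _] head=0 tail=2 count=2
After op 3 (read()): arr=[22 13 _ _] head=1 tail=2 count=1
After op 4 (write(23)): arr=[22 13 23 _] head=1 tail=3 count=2
After op 5 (write(11)): arr=[22 13 23 11] head=1 tail=0 count=3
After op 6 (read()): arr=[22 13 23 11] head=2 tail=0 count=2
After op 7 (read()): arr=[22 13 23 11] head=3 tail=0 count=1
After op 8 (read()): arr=[22 13 23 11] head=0 tail=0 count=0
After op 9 (write(20)): arr=[20 13 23 11] head=0 tail=1 count=1
After op 10 (write(18)): arr=[20 18 23 11] head=0 tail=2 count=2
After op 11 (peek()): arr=[20 18 23 11] head=0 tail=2 count=2
After op 12 (write(15)): arr=[20 18 15 11] head=0 tail=3 count=3
After op 13 (write(6)): arr=[20 18 15 6] head=0 tail=0 count=4
After op 14 (write(12)): arr=[12 18 15 6] head=1 tail=1 count=4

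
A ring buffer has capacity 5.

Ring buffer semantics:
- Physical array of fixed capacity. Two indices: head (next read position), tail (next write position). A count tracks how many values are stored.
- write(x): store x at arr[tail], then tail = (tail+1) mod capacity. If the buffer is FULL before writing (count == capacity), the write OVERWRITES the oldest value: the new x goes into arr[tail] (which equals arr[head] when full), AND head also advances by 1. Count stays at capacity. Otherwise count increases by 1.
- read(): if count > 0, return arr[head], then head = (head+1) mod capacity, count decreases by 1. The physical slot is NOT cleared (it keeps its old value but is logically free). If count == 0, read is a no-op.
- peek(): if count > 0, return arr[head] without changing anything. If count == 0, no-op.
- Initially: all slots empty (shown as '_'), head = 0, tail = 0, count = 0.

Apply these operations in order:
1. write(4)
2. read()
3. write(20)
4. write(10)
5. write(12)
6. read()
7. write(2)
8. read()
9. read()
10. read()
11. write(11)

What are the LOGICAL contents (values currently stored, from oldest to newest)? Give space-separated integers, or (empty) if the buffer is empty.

After op 1 (write(4)): arr=[4 _ _ _ _] head=0 tail=1 count=1
After op 2 (read()): arr=[4 _ _ _ _] head=1 tail=1 count=0
After op 3 (write(20)): arr=[4 20 _ _ _] head=1 tail=2 count=1
After op 4 (write(10)): arr=[4 20 10 _ _] head=1 tail=3 count=2
After op 5 (write(12)): arr=[4 20 10 12 _] head=1 tail=4 count=3
After op 6 (read()): arr=[4 20 10 12 _] head=2 tail=4 count=2
After op 7 (write(2)): arr=[4 20 10 12 2] head=2 tail=0 count=3
After op 8 (read()): arr=[4 20 10 12 2] head=3 tail=0 count=2
After op 9 (read()): arr=[4 20 10 12 2] head=4 tail=0 count=1
After op 10 (read()): arr=[4 20 10 12 2] head=0 tail=0 count=0
After op 11 (write(11)): arr=[11 20 10 12 2] head=0 tail=1 count=1

Answer: 11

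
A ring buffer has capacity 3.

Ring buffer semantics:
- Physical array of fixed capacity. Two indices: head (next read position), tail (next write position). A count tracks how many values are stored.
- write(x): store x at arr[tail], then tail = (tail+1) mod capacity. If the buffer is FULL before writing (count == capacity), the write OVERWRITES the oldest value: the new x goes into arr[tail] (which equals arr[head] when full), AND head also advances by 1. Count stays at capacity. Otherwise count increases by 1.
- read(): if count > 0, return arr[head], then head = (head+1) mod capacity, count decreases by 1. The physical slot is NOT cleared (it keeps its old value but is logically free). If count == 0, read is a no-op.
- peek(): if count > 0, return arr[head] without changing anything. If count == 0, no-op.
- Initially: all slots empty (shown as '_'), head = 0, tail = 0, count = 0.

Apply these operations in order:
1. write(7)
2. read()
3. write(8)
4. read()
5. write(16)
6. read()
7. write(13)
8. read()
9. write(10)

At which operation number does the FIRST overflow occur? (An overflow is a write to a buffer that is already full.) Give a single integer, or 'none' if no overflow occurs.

After op 1 (write(7)): arr=[7 _ _] head=0 tail=1 count=1
After op 2 (read()): arr=[7 _ _] head=1 tail=1 count=0
After op 3 (write(8)): arr=[7 8 _] head=1 tail=2 count=1
After op 4 (read()): arr=[7 8 _] head=2 tail=2 count=0
After op 5 (write(16)): arr=[7 8 16] head=2 tail=0 count=1
After op 6 (read()): arr=[7 8 16] head=0 tail=0 count=0
After op 7 (write(13)): arr=[13 8 16] head=0 tail=1 count=1
After op 8 (read()): arr=[13 8 16] head=1 tail=1 count=0
After op 9 (write(10)): arr=[13 10 16] head=1 tail=2 count=1

Answer: none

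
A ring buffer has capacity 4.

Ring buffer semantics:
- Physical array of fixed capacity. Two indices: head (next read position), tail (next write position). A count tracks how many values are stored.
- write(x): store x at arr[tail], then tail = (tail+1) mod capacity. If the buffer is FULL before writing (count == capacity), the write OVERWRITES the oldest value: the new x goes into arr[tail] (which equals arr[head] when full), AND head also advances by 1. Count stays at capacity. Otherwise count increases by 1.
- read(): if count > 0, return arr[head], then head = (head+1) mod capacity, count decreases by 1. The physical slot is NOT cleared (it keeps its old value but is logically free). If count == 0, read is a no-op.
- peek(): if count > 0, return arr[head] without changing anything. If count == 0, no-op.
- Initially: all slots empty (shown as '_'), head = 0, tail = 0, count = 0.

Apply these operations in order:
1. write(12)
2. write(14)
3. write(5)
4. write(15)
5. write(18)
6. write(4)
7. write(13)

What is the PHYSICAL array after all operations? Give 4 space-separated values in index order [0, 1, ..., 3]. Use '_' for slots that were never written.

Answer: 18 4 13 15

Derivation:
After op 1 (write(12)): arr=[12 _ _ _] head=0 tail=1 count=1
After op 2 (write(14)): arr=[12 14 _ _] head=0 tail=2 count=2
After op 3 (write(5)): arr=[12 14 5 _] head=0 tail=3 count=3
After op 4 (write(15)): arr=[12 14 5 15] head=0 tail=0 count=4
After op 5 (write(18)): arr=[18 14 5 15] head=1 tail=1 count=4
After op 6 (write(4)): arr=[18 4 5 15] head=2 tail=2 count=4
After op 7 (write(13)): arr=[18 4 13 15] head=3 tail=3 count=4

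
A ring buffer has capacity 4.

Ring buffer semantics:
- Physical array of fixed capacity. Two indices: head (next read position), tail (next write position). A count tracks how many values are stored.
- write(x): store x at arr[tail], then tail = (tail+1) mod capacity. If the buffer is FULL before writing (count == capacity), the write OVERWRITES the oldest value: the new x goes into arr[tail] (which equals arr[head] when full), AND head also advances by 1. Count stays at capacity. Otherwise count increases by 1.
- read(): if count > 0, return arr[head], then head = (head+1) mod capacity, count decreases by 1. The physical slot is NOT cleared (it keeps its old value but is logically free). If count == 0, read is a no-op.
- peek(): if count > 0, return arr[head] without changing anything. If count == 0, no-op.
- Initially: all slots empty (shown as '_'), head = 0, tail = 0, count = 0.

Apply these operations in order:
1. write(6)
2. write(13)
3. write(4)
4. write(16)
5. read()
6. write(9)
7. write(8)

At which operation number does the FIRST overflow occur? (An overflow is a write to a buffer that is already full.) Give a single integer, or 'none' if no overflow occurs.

Answer: 7

Derivation:
After op 1 (write(6)): arr=[6 _ _ _] head=0 tail=1 count=1
After op 2 (write(13)): arr=[6 13 _ _] head=0 tail=2 count=2
After op 3 (write(4)): arr=[6 13 4 _] head=0 tail=3 count=3
After op 4 (write(16)): arr=[6 13 4 16] head=0 tail=0 count=4
After op 5 (read()): arr=[6 13 4 16] head=1 tail=0 count=3
After op 6 (write(9)): arr=[9 13 4 16] head=1 tail=1 count=4
After op 7 (write(8)): arr=[9 8 4 16] head=2 tail=2 count=4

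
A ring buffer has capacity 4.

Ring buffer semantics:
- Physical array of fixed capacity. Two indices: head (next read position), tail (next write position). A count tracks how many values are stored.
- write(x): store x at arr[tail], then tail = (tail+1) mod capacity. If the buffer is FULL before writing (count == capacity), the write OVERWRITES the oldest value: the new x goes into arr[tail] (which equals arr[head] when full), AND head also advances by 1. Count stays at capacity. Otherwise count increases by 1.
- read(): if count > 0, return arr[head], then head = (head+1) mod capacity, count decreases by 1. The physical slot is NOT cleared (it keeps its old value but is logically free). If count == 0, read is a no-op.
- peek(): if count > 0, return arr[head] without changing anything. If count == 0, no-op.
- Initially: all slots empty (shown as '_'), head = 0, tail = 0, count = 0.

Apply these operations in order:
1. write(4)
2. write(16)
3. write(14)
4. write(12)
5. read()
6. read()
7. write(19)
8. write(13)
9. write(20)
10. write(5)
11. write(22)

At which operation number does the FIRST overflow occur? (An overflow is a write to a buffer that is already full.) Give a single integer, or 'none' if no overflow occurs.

After op 1 (write(4)): arr=[4 _ _ _] head=0 tail=1 count=1
After op 2 (write(16)): arr=[4 16 _ _] head=0 tail=2 count=2
After op 3 (write(14)): arr=[4 16 14 _] head=0 tail=3 count=3
After op 4 (write(12)): arr=[4 16 14 12] head=0 tail=0 count=4
After op 5 (read()): arr=[4 16 14 12] head=1 tail=0 count=3
After op 6 (read()): arr=[4 16 14 12] head=2 tail=0 count=2
After op 7 (write(19)): arr=[19 16 14 12] head=2 tail=1 count=3
After op 8 (write(13)): arr=[19 13 14 12] head=2 tail=2 count=4
After op 9 (write(20)): arr=[19 13 20 12] head=3 tail=3 count=4
After op 10 (write(5)): arr=[19 13 20 5] head=0 tail=0 count=4
After op 11 (write(22)): arr=[22 13 20 5] head=1 tail=1 count=4

Answer: 9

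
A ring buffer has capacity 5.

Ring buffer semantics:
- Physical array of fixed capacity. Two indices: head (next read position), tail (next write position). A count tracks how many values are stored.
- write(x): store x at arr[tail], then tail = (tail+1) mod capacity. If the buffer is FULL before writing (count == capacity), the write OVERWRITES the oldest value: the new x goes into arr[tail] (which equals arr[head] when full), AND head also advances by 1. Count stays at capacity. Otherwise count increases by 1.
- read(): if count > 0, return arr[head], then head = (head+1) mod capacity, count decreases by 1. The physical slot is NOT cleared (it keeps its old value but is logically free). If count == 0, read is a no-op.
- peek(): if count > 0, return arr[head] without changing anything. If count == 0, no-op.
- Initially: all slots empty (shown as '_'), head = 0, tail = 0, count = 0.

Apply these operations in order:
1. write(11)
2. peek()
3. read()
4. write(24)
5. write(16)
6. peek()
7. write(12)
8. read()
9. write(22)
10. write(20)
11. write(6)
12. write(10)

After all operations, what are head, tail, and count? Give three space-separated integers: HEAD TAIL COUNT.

Answer: 3 3 5

Derivation:
After op 1 (write(11)): arr=[11 _ _ _ _] head=0 tail=1 count=1
After op 2 (peek()): arr=[11 _ _ _ _] head=0 tail=1 count=1
After op 3 (read()): arr=[11 _ _ _ _] head=1 tail=1 count=0
After op 4 (write(24)): arr=[11 24 _ _ _] head=1 tail=2 count=1
After op 5 (write(16)): arr=[11 24 16 _ _] head=1 tail=3 count=2
After op 6 (peek()): arr=[11 24 16 _ _] head=1 tail=3 count=2
After op 7 (write(12)): arr=[11 24 16 12 _] head=1 tail=4 count=3
After op 8 (read()): arr=[11 24 16 12 _] head=2 tail=4 count=2
After op 9 (write(22)): arr=[11 24 16 12 22] head=2 tail=0 count=3
After op 10 (write(20)): arr=[20 24 16 12 22] head=2 tail=1 count=4
After op 11 (write(6)): arr=[20 6 16 12 22] head=2 tail=2 count=5
After op 12 (write(10)): arr=[20 6 10 12 22] head=3 tail=3 count=5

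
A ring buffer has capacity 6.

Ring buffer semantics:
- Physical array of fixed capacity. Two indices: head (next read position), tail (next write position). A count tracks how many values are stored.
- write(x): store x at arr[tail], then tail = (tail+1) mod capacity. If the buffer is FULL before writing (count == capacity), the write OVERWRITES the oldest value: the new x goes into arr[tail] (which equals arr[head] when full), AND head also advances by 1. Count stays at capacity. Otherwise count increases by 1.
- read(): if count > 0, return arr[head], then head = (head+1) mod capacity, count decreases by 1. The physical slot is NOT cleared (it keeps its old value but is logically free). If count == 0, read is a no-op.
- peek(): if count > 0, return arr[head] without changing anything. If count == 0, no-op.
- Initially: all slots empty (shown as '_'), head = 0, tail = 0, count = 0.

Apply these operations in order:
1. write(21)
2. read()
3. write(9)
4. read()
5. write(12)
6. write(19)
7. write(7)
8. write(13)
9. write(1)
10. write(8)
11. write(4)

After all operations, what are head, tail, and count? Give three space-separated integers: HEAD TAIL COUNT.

Answer: 3 3 6

Derivation:
After op 1 (write(21)): arr=[21 _ _ _ _ _] head=0 tail=1 count=1
After op 2 (read()): arr=[21 _ _ _ _ _] head=1 tail=1 count=0
After op 3 (write(9)): arr=[21 9 _ _ _ _] head=1 tail=2 count=1
After op 4 (read()): arr=[21 9 _ _ _ _] head=2 tail=2 count=0
After op 5 (write(12)): arr=[21 9 12 _ _ _] head=2 tail=3 count=1
After op 6 (write(19)): arr=[21 9 12 19 _ _] head=2 tail=4 count=2
After op 7 (write(7)): arr=[21 9 12 19 7 _] head=2 tail=5 count=3
After op 8 (write(13)): arr=[21 9 12 19 7 13] head=2 tail=0 count=4
After op 9 (write(1)): arr=[1 9 12 19 7 13] head=2 tail=1 count=5
After op 10 (write(8)): arr=[1 8 12 19 7 13] head=2 tail=2 count=6
After op 11 (write(4)): arr=[1 8 4 19 7 13] head=3 tail=3 count=6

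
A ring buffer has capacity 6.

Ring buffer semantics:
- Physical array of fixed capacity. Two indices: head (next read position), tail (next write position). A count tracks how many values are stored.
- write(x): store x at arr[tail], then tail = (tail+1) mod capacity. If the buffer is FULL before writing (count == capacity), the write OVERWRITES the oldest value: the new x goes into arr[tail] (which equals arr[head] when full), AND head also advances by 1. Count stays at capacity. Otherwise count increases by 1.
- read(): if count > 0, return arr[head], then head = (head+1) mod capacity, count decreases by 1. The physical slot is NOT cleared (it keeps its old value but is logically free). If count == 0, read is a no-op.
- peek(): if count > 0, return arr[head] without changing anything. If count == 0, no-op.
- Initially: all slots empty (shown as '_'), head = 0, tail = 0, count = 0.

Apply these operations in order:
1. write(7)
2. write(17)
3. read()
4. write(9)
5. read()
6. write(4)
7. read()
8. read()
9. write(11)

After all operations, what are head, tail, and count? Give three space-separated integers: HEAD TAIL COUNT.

After op 1 (write(7)): arr=[7 _ _ _ _ _] head=0 tail=1 count=1
After op 2 (write(17)): arr=[7 17 _ _ _ _] head=0 tail=2 count=2
After op 3 (read()): arr=[7 17 _ _ _ _] head=1 tail=2 count=1
After op 4 (write(9)): arr=[7 17 9 _ _ _] head=1 tail=3 count=2
After op 5 (read()): arr=[7 17 9 _ _ _] head=2 tail=3 count=1
After op 6 (write(4)): arr=[7 17 9 4 _ _] head=2 tail=4 count=2
After op 7 (read()): arr=[7 17 9 4 _ _] head=3 tail=4 count=1
After op 8 (read()): arr=[7 17 9 4 _ _] head=4 tail=4 count=0
After op 9 (write(11)): arr=[7 17 9 4 11 _] head=4 tail=5 count=1

Answer: 4 5 1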